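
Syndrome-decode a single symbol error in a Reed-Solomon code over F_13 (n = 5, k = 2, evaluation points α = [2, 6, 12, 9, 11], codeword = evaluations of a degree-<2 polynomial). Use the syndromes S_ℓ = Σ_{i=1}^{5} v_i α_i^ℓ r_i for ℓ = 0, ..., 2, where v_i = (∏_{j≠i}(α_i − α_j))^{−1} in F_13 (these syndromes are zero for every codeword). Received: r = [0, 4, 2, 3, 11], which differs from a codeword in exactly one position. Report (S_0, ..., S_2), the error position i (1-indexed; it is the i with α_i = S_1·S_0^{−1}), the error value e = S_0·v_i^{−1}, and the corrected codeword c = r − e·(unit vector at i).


S = (7, 1, 2), error at position 1, error magnitude e = 12, c = [1, 4, 2, 3, 11].

Step 1: column multipliers v_i = (∏_{j≠i}(α_i − α_j))^{−1} mod 13.
  i = 1 (α = 2): (2−6)(2−12)(2−9)(2−11) = (−4)·(−10)·(−7)·(−9) = 2520 ≡ 11, so v_1 = 11^{−1} = 6 (mod 13).
  i = 2 (α = 6): (6−2)(6−12)(6−9)(6−11) = 4·(−6)·(−3)·(−5) = −360 ≡ 4, so v_2 = 4^{−1} = 10 (mod 13).
  i = 3 (α = 12): (12−2)(12−6)(12−9)(12−11) = 10·6·3·1 = 180 ≡ 11, so v_3 = 11^{−1} = 6 (mod 13).
  i = 4 (α = 9): (9−2)(9−6)(9−12)(9−11) = 7·3·(−3)·(−2) = 126 ≡ 9, so v_4 = 9^{−1} = 3 (mod 13).
  i = 5 (α = 11): (11−2)(11−6)(11−12)(11−9) = 9·5·(−1)·2 = −90 ≡ 1, so v_5 = 1^{−1} = 1 (mod 13).
  v = [6, 10, 6, 3, 1].
Step 2: syndromes of r = [0, 4, 2, 3, 11] (all sums mod 13).
  S_0 = Σ v_i r_i = 6·0 + 10·4 + 6·2 + 3·3 + 1·11 = 72 ≡ 7.
  S_1 = Σ v_i α_i r_i = 6·2·0 + 10·6·4 + 6·12·2 + 3·9·3 + 1·11·11 = 586 ≡ 1.
  α_i^2 mod 13 = [4, 10, 1, 3, 4].
  S_2 = Σ v_i α_i^2 r_i = 6·4·0 + 10·10·4 + 6·1·2 + 3·3·3 + 1·4·11 = 483 ≡ 2.
  S = (7, 1, 2) ≠ 0, so r is not a codeword (an error is present).
Step 3: locate the error. For a single error e at position i, S_ℓ = v_i·e·α_i^ℓ, so α_err = S_1/S_0.
  S_0^{−1} = 7^{−1} = 2 (mod 13), so α_err = 1·2 = 2 ≡ 2 = α_1. Error position i = 1.
  Consistency check: S_2/S_1 = 2·1 = 2 ≡ 2 = α_err ✓ (single-error assumption holds).
Step 4: error magnitude e = S_0/v_1 = S_0·∏_{j≠1}(α_1 − α_j) = 7·11 = 77 ≡ 12 (mod 13).
Step 5: correct position 1: c_1 = r_1 − e = 0 − 12 ≡ 1 (mod 13). Hence c = [1, 4, 2, 3, 11].
  Check: interpolating c through the α_i gives m(x) = 6 + 4·x (degree < 2) with m(α_i) = c_i for every i, so c is indeed a codeword.


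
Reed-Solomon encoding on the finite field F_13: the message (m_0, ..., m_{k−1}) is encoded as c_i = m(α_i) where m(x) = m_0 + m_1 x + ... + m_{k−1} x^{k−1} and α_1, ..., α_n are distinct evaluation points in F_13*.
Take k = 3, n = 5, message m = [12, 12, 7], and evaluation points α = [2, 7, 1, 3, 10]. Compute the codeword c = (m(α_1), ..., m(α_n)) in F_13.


c = [12, 10, 5, 7, 0]

Message polynomial: m(x) = 12 + 12·x + 7·x^2 (mod 13).
For each evaluation point α_i, compute m(α_i) mod 13:
  α_1 = 2: Horner steps 7 → 0 → 12, so m(2) = 12.
  α_2 = 7: Horner steps 7 → 9 → 10, so m(7) = 10.
  α_3 = 1: Horner steps 7 → 6 → 5, so m(1) = 5.
  α_4 = 3: Horner steps 7 → 7 → 7, so m(3) = 7.
  α_5 = 10: Horner steps 7 → 4 → 0, so m(10) = 0.
Codeword c = [12, 10, 5, 7, 0] ∈ F_13^5.


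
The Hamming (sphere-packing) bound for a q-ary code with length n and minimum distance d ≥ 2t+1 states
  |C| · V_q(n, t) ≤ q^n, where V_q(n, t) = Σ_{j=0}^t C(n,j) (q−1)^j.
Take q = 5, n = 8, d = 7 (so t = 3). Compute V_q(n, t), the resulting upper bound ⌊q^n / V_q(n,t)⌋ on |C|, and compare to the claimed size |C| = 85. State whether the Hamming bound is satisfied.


V_q(n, t) = 4065, q^n = 390625, Hamming bound = 96, |C| = 85 ≤ bound (satisfied).

Step 1: Compute V_q(n, t) = Σ_{j=0}^3 C(n, j) (q−1)^j.
  j = 0: C(8,0)·(4)^0 = 1·1 = 1.
  j = 1: C(8,1)·(4)^1 = 8·4 = 32.
  j = 2: C(8,2)·(4)^2 = 28·16 = 448.
  j = 3: C(8,3)·(4)^3 = 56·64 = 3584.
  V_q(n, t) = 1 + 32 + 448 + 3584 = 4065.
Step 2: q^n = 5^8 = 390625.
Step 3: Hamming bound ⌊q^n / V_q(n,t)⌋ = ⌊390625/4065⌋ = 96.
Step 4: Compare |C| = 85 to 96: satisfied.
The claimed |C| lies below the Hamming bound.


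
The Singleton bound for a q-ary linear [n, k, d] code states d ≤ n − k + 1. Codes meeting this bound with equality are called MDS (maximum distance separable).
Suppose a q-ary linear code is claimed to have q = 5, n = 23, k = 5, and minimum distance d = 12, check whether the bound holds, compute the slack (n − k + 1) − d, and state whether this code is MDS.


Singleton RHS = n − k + 1 = 19, slack = 7, bound satisfied, not MDS.

Singleton bound: d ≤ n − k + 1.
Here n = 23, k = 5, so n − k + 1 = 19.
Given d = 12, check d ≤ 19: YES.
Slack = (n − k + 1) − d = 7.
The code is NOT MDS (slack = 7 > 0).
Description: the claimed parameters are [23, 5, 12]_5; such a code would be non-MDS.


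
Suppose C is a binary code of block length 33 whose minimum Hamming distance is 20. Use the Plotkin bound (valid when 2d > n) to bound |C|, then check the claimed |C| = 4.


Plotkin bound M ≤ 4; given |C| = 4 ≤ bound (satisfied).

Check applicability: 2d = 40, n = 33.
2d − n = 7 > 0, so Plotkin applies.
Compute d/(2d−n) = 20/7 ≈ 2.8571.
⌊d/(2d−n)⌋ = 2.
Plotkin bound: M ≤ 2·2 = 4.
Given |C| = 4, check: satisfied.
This |C| is at the Plotkin bound.


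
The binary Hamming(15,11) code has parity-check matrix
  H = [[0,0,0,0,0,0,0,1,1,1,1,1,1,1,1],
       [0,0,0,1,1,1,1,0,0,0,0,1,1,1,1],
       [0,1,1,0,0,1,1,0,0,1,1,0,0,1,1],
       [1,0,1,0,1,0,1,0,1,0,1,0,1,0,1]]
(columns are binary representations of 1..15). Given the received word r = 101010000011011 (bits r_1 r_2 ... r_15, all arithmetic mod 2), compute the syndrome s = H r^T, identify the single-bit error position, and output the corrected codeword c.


s = (0, 0, 0, 1)^T, error position = 1, corrected codeword c = 001010000011011

Compute s = H r^T mod 2 one row at a time:
  s_1 = 0 + 0 + 0 + 1 + 1 + 0 + 1 + 1 = 4 ≡ 0 (mod 2).
  s_2 = 0 + 1 + 0 + 0 + 1 + 0 + 1 + 1 = 4 ≡ 0 (mod 2).
  s_3 = 0 + 1 + 0 + 0 + 0 + 1 + 1 + 1 = 4 ≡ 0 (mod 2).
  s_4 = 1 + 1 + 1 + 0 + 0 + 1 + 0 + 1 = 5 ≡ 1 (mod 2).
s = (0, 0, 0, 1)^T — this equals column 1 of H (binary 0001), so error is at position 1.
Correct: flip bit 1 of r = 101010000011011 to get c = 001010000011011.


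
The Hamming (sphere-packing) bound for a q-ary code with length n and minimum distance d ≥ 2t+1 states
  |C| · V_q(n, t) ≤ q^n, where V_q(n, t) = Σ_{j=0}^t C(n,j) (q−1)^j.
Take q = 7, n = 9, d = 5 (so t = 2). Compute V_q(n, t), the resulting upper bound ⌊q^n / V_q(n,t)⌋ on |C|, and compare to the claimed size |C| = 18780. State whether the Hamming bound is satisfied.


V_q(n, t) = 1351, q^n = 40353607, Hamming bound = 29869, |C| = 18780 ≤ bound (satisfied).

Step 1: Compute V_q(n, t) = Σ_{j=0}^2 C(n, j) (q−1)^j.
  j = 0: C(9,0)·(6)^0 = 1·1 = 1.
  j = 1: C(9,1)·(6)^1 = 9·6 = 54.
  j = 2: C(9,2)·(6)^2 = 36·36 = 1296.
  V_q(n, t) = 1 + 54 + 1296 = 1351.
Step 2: q^n = 7^9 = 40353607.
Step 3: Hamming bound ⌊q^n / V_q(n,t)⌋ = ⌊40353607/1351⌋ = 29869.
Step 4: Compare |C| = 18780 to 29869: satisfied.
The claimed |C| lies below the Hamming bound.


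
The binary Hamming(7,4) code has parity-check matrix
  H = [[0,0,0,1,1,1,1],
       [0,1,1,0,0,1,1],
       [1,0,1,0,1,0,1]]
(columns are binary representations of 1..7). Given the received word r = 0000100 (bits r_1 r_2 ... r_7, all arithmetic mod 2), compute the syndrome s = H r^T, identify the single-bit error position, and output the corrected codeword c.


s = (1, 0, 1)^T, error position = 5, corrected codeword c = 0000000

Compute s = H r^T mod 2 one row at a time:
  s_1 = 0 + 1 + 0 + 0 = 1 ≡ 1 (mod 2).
  s_2 = 0 + 0 + 0 + 0 = 0 ≡ 0 (mod 2).
  s_3 = 0 + 0 + 1 + 0 = 1 ≡ 1 (mod 2).
s = (1, 0, 1)^T — this equals column 5 of H (binary 101), so error is at position 5.
Correct: flip bit 5 of r = 0000100 to get c = 0000000.


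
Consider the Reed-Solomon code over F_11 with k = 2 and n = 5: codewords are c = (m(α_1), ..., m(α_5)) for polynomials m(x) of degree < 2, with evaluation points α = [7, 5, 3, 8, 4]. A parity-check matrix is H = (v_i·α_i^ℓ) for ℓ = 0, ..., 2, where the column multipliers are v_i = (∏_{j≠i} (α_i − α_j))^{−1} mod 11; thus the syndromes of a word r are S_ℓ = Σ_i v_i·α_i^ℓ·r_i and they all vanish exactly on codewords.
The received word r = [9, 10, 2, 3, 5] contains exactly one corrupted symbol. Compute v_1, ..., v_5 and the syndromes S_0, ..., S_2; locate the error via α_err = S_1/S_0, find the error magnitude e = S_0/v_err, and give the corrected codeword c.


S = (5, 4, 1), error at position 3, error magnitude e = 2, c = [9, 10, 0, 3, 5].

Step 1: column multipliers v_i = (∏_{j≠i}(α_i − α_j))^{−1} mod 11.
  i = 1 (α = 7): (7−5)(7−3)(7−8)(7−4) = 2·4·(−1)·3 = −24 ≡ 9, so v_1 = 9^{−1} = 5 (mod 11).
  i = 2 (α = 5): (5−7)(5−3)(5−8)(5−4) = (−2)·2·(−3)·1 = 12 ≡ 1, so v_2 = 1^{−1} = 1 (mod 11).
  i = 3 (α = 3): (3−7)(3−5)(3−8)(3−4) = (−4)·(−2)·(−5)·(−1) = 40 ≡ 7, so v_3 = 7^{−1} = 8 (mod 11).
  i = 4 (α = 8): (8−7)(8−5)(8−3)(8−4) = 1·3·5·4 = 60 ≡ 5, so v_4 = 5^{−1} = 9 (mod 11).
  i = 5 (α = 4): (4−7)(4−5)(4−3)(4−8) = (−3)·(−1)·1·(−4) = −12 ≡ 10, so v_5 = 10^{−1} = 10 (mod 11).
  v = [5, 1, 8, 9, 10].
Step 2: syndromes of r = [9, 10, 2, 3, 5] (all sums mod 11).
  S_0 = Σ v_i r_i = 5·9 + 1·10 + 8·2 + 9·3 + 10·5 = 148 ≡ 5.
  S_1 = Σ v_i α_i r_i = 5·7·9 + 1·5·10 + 8·3·2 + 9·8·3 + 10·4·5 = 829 ≡ 4.
  α_i^2 mod 11 = [5, 3, 9, 9, 5].
  S_2 = Σ v_i α_i^2 r_i = 5·5·9 + 1·3·10 + 8·9·2 + 9·9·3 + 10·5·5 = 892 ≡ 1.
  S = (5, 4, 1) ≠ 0, so r is not a codeword (an error is present).
Step 3: locate the error. For a single error e at position i, S_ℓ = v_i·e·α_i^ℓ, so α_err = S_1/S_0.
  S_0^{−1} = 5^{−1} = 9 (mod 11), so α_err = 4·9 = 36 ≡ 3 = α_3. Error position i = 3.
  Consistency check: S_2/S_1 = 1·3 = 3 ≡ 3 = α_err ✓ (single-error assumption holds).
Step 4: error magnitude e = S_0/v_3 = S_0·∏_{j≠3}(α_3 − α_j) = 5·7 = 35 ≡ 2 (mod 11).
Step 5: correct position 3: c_3 = r_3 − e = 2 − 2 ≡ 0 (mod 11). Hence c = [9, 10, 0, 3, 5].
  Check: interpolating c through the α_i gives m(x) = 7 + 5·x (degree < 2) with m(α_i) = c_i for every i, so c is indeed a codeword.


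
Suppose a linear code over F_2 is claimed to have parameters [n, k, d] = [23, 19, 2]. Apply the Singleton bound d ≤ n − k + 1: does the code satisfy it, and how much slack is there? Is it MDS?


Singleton RHS = n − k + 1 = 5, slack = 3, bound satisfied, not MDS.

Singleton bound: d ≤ n − k + 1.
Here n = 23, k = 19, so n − k + 1 = 5.
Given d = 2, check d ≤ 5: YES.
Slack = (n − k + 1) − d = 3.
The code is NOT MDS (slack = 3 > 0).
Description: the claimed parameters are [23, 19, 2]_2; such a code would be non-MDS.


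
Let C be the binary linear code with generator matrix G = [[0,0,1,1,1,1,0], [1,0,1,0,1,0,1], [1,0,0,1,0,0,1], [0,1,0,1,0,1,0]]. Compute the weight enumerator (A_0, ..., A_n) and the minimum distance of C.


Weight distribution: A_0 = 1, A_1 = 1, A_2 = 1, A_3 = 5, A_4 = 5, A_5 = 1, A_6 = 1, A_7 = 1. Minimum distance d = 1.

Enumerate all 2^4 = 16 messages m ∈ F_2^4.
For each, compute codeword c = mG in F_2^7, then tally its weight.
  m = 0000 → c = 0000000, weight = 0.
  m = 1000 → c = 0011110, weight = 4.
  m = 0100 → c = 1010101, weight = 4.
  m = 1100 → c = 1001011, weight = 4.
  m = 0010 → c = 1001001, weight = 3.
  m = 1010 → c = 1010111, weight = 5.
  m = 0110 → c = 0011100, weight = 3.
  m = 1110 → c = 0000010, weight = 1.
  m = 0001 → c = 0101010, weight = 3.
  m = 1001 → c = 0110100, weight = 3.
  m = 0101 → c = 1111111, weight = 7.
  m = 1101 → c = 1100001, weight = 3.
  m = 0011 → c = 1100011, weight = 4.
  m = 1011 → c = 1111101, weight = 6.
  m = 0111 → c = 0110110, weight = 4.
  m = 1111 → c = 0101000, weight = 2.
Tally weights:
  weight 0: 1 codewords.
  weight 1: 1 codewords.
  weight 2: 1 codewords.
  weight 3: 5 codewords.
  weight 4: 5 codewords.
  weight 5: 1 codewords.
  weight 6: 1 codewords.
  weight 7: 1 codewords.
Minimum distance d = smallest w > 0 with A_w > 0 = 1.
Sanity: Σ A_w = 16 = 2^4 = 16 ✓.


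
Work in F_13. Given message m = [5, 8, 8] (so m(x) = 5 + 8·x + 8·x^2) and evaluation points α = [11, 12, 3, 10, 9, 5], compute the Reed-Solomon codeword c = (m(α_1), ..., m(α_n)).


c = [8, 5, 10, 1, 10, 11]

Message polynomial: m(x) = 5 + 8·x + 8·x^2 (mod 13).
For each evaluation point α_i, compute m(α_i) mod 13:
  α_1 = 11: Horner steps 8 → 5 → 8, so m(11) = 8.
  α_2 = 12: Horner steps 8 → 0 → 5, so m(12) = 5.
  α_3 = 3: Horner steps 8 → 6 → 10, so m(3) = 10.
  α_4 = 10: Horner steps 8 → 10 → 1, so m(10) = 1.
  α_5 = 9: Horner steps 8 → 2 → 10, so m(9) = 10.
  α_6 = 5: Horner steps 8 → 9 → 11, so m(5) = 11.
Codeword c = [8, 5, 10, 1, 10, 11] ∈ F_13^6.


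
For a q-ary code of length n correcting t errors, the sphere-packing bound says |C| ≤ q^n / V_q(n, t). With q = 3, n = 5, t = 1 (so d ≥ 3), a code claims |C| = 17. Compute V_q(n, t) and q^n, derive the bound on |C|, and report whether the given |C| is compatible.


V_q(n, t) = 11, q^n = 243, Hamming bound = 22, |C| = 17 ≤ bound (satisfied).

Step 1: Compute V_q(n, t) = Σ_{j=0}^1 C(n, j) (q−1)^j.
  j = 0: C(5,0)·(2)^0 = 1·1 = 1.
  j = 1: C(5,1)·(2)^1 = 5·2 = 10.
  V_q(n, t) = 1 + 10 = 11.
Step 2: q^n = 3^5 = 243.
Step 3: Hamming bound ⌊q^n / V_q(n,t)⌋ = ⌊243/11⌋ = 22.
Step 4: Compare |C| = 17 to 22: satisfied.
The claimed |C| lies below the Hamming bound.


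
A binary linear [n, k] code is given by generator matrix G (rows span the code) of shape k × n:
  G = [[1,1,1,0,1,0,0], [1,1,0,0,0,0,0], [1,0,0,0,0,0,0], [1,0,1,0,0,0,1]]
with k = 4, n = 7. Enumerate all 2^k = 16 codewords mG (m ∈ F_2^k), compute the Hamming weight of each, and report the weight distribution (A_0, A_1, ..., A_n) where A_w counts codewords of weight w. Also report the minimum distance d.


Weight distribution: A_0 = 1, A_1 = 2, A_2 = 4, A_3 = 6, A_4 = 3. Minimum distance d = 1.

Enumerate all 2^4 = 16 messages m ∈ F_2^4.
For each, compute codeword c = mG in F_2^7, then tally its weight.
  m = 0000 → c = 0000000, weight = 0.
  m = 1000 → c = 1110100, weight = 4.
  m = 0100 → c = 1100000, weight = 2.
  m = 1100 → c = 0010100, weight = 2.
  m = 0010 → c = 1000000, weight = 1.
  m = 1010 → c = 0110100, weight = 3.
  m = 0110 → c = 0100000, weight = 1.
  m = 1110 → c = 1010100, weight = 3.
  m = 0001 → c = 1010001, weight = 3.
  m = 1001 → c = 0100101, weight = 3.
  m = 0101 → c = 0110001, weight = 3.
  m = 1101 → c = 1000101, weight = 3.
  m = 0011 → c = 0010001, weight = 2.
  m = 1011 → c = 1100101, weight = 4.
  m = 0111 → c = 1110001, weight = 4.
  m = 1111 → c = 0000101, weight = 2.
Tally weights:
  weight 0: 1 codewords.
  weight 1: 2 codewords.
  weight 2: 4 codewords.
  weight 3: 6 codewords.
  weight 4: 3 codewords.
Minimum distance d = smallest w > 0 with A_w > 0 = 1.
Sanity: Σ A_w = 16 = 2^4 = 16 ✓.


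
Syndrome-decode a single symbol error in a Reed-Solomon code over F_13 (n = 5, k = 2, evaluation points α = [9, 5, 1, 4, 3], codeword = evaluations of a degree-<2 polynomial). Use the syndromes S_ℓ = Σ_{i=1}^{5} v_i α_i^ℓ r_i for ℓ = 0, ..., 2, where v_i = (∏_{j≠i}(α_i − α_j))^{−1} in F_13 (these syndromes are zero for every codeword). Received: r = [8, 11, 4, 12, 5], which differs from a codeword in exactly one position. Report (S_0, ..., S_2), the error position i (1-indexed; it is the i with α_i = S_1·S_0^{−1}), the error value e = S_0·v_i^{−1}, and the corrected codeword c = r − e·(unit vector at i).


S = (10, 11, 3), error at position 2, error magnitude e = 5, c = [8, 6, 4, 12, 5].

Step 1: column multipliers v_i = (∏_{j≠i}(α_i − α_j))^{−1} mod 13.
  i = 1 (α = 9): (9−5)(9−1)(9−4)(9−3) = 4·8·5·6 = 960 ≡ 11, so v_1 = 11^{−1} = 6 (mod 13).
  i = 2 (α = 5): (5−9)(5−1)(5−4)(5−3) = (−4)·4·1·2 = −32 ≡ 7, so v_2 = 7^{−1} = 2 (mod 13).
  i = 3 (α = 1): (1−9)(1−5)(1−4)(1−3) = (−8)·(−4)·(−3)·(−2) = 192 ≡ 10, so v_3 = 10^{−1} = 4 (mod 13).
  i = 4 (α = 4): (4−9)(4−5)(4−1)(4−3) = (−5)·(−1)·3·1 = 15 ≡ 2, so v_4 = 2^{−1} = 7 (mod 13).
  i = 5 (α = 3): (3−9)(3−5)(3−1)(3−4) = (−6)·(−2)·2·(−1) = −24 ≡ 2, so v_5 = 2^{−1} = 7 (mod 13).
  v = [6, 2, 4, 7, 7].
Step 2: syndromes of r = [8, 11, 4, 12, 5] (all sums mod 13).
  S_0 = Σ v_i r_i = 6·8 + 2·11 + 4·4 + 7·12 + 7·5 = 205 ≡ 10.
  S_1 = Σ v_i α_i r_i = 6·9·8 + 2·5·11 + 4·1·4 + 7·4·12 + 7·3·5 = 999 ≡ 11.
  α_i^2 mod 13 = [3, 12, 1, 3, 9].
  S_2 = Σ v_i α_i^2 r_i = 6·3·8 + 2·12·11 + 4·1·4 + 7·3·12 + 7·9·5 = 991 ≡ 3.
  S = (10, 11, 3) ≠ 0, so r is not a codeword (an error is present).
Step 3: locate the error. For a single error e at position i, S_ℓ = v_i·e·α_i^ℓ, so α_err = S_1/S_0.
  S_0^{−1} = 10^{−1} = 4 (mod 13), so α_err = 11·4 = 44 ≡ 5 = α_2. Error position i = 2.
  Consistency check: S_2/S_1 = 3·6 = 18 ≡ 5 = α_err ✓ (single-error assumption holds).
Step 4: error magnitude e = S_0/v_2 = S_0·∏_{j≠2}(α_2 − α_j) = 10·7 = 70 ≡ 5 (mod 13).
Step 5: correct position 2: c_2 = r_2 − e = 11 − 5 ≡ 6 (mod 13). Hence c = [8, 6, 4, 12, 5].
  Check: interpolating c through the α_i gives m(x) = 10 + 7·x (degree < 2) with m(α_i) = c_i for every i, so c is indeed a codeword.


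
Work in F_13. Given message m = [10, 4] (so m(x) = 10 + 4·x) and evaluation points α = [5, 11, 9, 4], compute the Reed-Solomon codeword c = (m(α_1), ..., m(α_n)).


c = [4, 2, 7, 0]

Message polynomial: m(x) = 10 + 4·x (mod 13).
For each evaluation point α_i, compute m(α_i) mod 13:
  α_1 = 5: Horner steps 4 → 4, so m(5) = 4.
  α_2 = 11: Horner steps 4 → 2, so m(11) = 2.
  α_3 = 9: Horner steps 4 → 7, so m(9) = 7.
  α_4 = 4: Horner steps 4 → 0, so m(4) = 0.
Codeword c = [4, 2, 7, 0] ∈ F_13^4.


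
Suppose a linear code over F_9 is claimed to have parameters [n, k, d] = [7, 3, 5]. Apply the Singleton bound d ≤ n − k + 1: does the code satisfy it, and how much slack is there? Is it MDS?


Singleton RHS = n − k + 1 = 5, slack = 0, bound satisfied, MDS.

Singleton bound: d ≤ n − k + 1.
Here n = 7, k = 3, so n − k + 1 = 5.
Given d = 5, check d ≤ 5: YES.
Slack = (n − k + 1) − d = 0.
The code is MDS (slack = 0).
Description: the claimed parameters are [7, 3, 5]_9; such a code would be MDS (meets Singleton bound).


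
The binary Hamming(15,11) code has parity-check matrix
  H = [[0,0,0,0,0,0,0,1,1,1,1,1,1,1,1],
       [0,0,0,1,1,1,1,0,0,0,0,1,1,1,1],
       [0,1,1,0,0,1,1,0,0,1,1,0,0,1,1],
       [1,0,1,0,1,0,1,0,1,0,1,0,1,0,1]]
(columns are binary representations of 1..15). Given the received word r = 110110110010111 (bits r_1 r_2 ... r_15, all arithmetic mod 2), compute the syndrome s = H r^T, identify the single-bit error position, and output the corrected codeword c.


s = (1, 0, 1, 0)^T, error position = 10, corrected codeword c = 110110110110111

Compute s = H r^T mod 2 one row at a time:
  s_1 = 1 + 0 + 0 + 1 + 0 + 1 + 1 + 1 = 5 ≡ 1 (mod 2).
  s_2 = 1 + 1 + 0 + 1 + 0 + 1 + 1 + 1 = 6 ≡ 0 (mod 2).
  s_3 = 1 + 0 + 0 + 1 + 0 + 1 + 1 + 1 = 5 ≡ 1 (mod 2).
  s_4 = 1 + 0 + 1 + 1 + 0 + 1 + 1 + 1 = 6 ≡ 0 (mod 2).
s = (1, 0, 1, 0)^T — this equals column 10 of H (binary 1010), so error is at position 10.
Correct: flip bit 10 of r = 110110110010111 to get c = 110110110110111.


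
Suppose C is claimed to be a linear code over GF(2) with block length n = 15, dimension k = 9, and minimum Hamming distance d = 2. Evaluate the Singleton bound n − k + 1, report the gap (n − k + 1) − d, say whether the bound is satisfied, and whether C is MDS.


Singleton RHS = n − k + 1 = 7, slack = 5, bound satisfied, not MDS.

Singleton bound: d ≤ n − k + 1.
Here n = 15, k = 9, so n − k + 1 = 7.
Given d = 2, check d ≤ 7: YES.
Slack = (n − k + 1) − d = 5.
The code is NOT MDS (slack = 5 > 0).
Description: the claimed parameters are [15, 9, 2]_2; such a code would be non-MDS.


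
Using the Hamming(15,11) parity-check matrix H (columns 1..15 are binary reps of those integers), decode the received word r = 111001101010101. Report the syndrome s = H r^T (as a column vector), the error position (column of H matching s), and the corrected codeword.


s = (0, 0, 0, 1)^T, error position = 1, corrected codeword c = 011001101010101

Compute s = H r^T mod 2 one row at a time:
  s_1 = 0 + 1 + 0 + 1 + 0 + 1 + 0 + 1 = 4 ≡ 0 (mod 2).
  s_2 = 0 + 0 + 1 + 1 + 0 + 1 + 0 + 1 = 4 ≡ 0 (mod 2).
  s_3 = 1 + 1 + 1 + 1 + 0 + 1 + 0 + 1 = 6 ≡ 0 (mod 2).
  s_4 = 1 + 1 + 0 + 1 + 1 + 1 + 1 + 1 = 7 ≡ 1 (mod 2).
s = (0, 0, 0, 1)^T — this equals column 1 of H (binary 0001), so error is at position 1.
Correct: flip bit 1 of r = 111001101010101 to get c = 011001101010101.


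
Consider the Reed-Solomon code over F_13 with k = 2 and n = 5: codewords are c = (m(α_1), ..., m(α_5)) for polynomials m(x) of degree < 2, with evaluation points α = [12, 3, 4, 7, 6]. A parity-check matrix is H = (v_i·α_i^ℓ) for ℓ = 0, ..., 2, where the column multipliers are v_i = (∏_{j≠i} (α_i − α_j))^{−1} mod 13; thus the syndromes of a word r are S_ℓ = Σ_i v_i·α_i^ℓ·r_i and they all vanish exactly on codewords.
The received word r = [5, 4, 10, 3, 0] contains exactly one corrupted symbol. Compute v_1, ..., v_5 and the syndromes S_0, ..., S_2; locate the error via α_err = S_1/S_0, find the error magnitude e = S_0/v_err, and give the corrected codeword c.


S = (4, 3, 12), error at position 3, error magnitude e = 3, c = [5, 4, 7, 3, 0].

Step 1: column multipliers v_i = (∏_{j≠i}(α_i − α_j))^{−1} mod 13.
  i = 1 (α = 12): (12−3)(12−4)(12−7)(12−6) = 9·8·5·6 = 2160 ≡ 2, so v_1 = 2^{−1} = 7 (mod 13).
  i = 2 (α = 3): (3−12)(3−4)(3−7)(3−6) = (−9)·(−1)·(−4)·(−3) = 108 ≡ 4, so v_2 = 4^{−1} = 10 (mod 13).
  i = 3 (α = 4): (4−12)(4−3)(4−7)(4−6) = (−8)·1·(−3)·(−2) = −48 ≡ 4, so v_3 = 4^{−1} = 10 (mod 13).
  i = 4 (α = 7): (7−12)(7−3)(7−4)(7−6) = (−5)·4·3·1 = −60 ≡ 5, so v_4 = 5^{−1} = 8 (mod 13).
  i = 5 (α = 6): (6−12)(6−3)(6−4)(6−7) = (−6)·3·2·(−1) = 36 ≡ 10, so v_5 = 10^{−1} = 4 (mod 13).
  v = [7, 10, 10, 8, 4].
Step 2: syndromes of r = [5, 4, 10, 3, 0] (all sums mod 13).
  S_0 = Σ v_i r_i = 7·5 + 10·4 + 10·10 + 8·3 + 4·0 = 199 ≡ 4.
  S_1 = Σ v_i α_i r_i = 7·12·5 + 10·3·4 + 10·4·10 + 8·7·3 + 4·6·0 = 1108 ≡ 3.
  α_i^2 mod 13 = [1, 9, 3, 10, 10].
  S_2 = Σ v_i α_i^2 r_i = 7·1·5 + 10·9·4 + 10·3·10 + 8·10·3 + 4·10·0 = 935 ≡ 12.
  S = (4, 3, 12) ≠ 0, so r is not a codeword (an error is present).
Step 3: locate the error. For a single error e at position i, S_ℓ = v_i·e·α_i^ℓ, so α_err = S_1/S_0.
  S_0^{−1} = 4^{−1} = 10 (mod 13), so α_err = 3·10 = 30 ≡ 4 = α_3. Error position i = 3.
  Consistency check: S_2/S_1 = 12·9 = 108 ≡ 4 = α_err ✓ (single-error assumption holds).
Step 4: error magnitude e = S_0/v_3 = S_0·∏_{j≠3}(α_3 − α_j) = 4·4 = 16 ≡ 3 (mod 13).
Step 5: correct position 3: c_3 = r_3 − e = 10 − 3 ≡ 7 (mod 13). Hence c = [5, 4, 7, 3, 0].
  Check: interpolating c through the α_i gives m(x) = 8 + 3·x (degree < 2) with m(α_i) = c_i for every i, so c is indeed a codeword.


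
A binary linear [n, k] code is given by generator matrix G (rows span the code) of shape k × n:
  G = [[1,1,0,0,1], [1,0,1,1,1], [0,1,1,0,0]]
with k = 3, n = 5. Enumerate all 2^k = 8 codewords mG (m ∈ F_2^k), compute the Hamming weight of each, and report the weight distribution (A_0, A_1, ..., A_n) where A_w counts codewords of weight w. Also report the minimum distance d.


Weight distribution: A_0 = 1, A_1 = 1, A_2 = 1, A_3 = 3, A_4 = 2. Minimum distance d = 1.

Enumerate all 2^3 = 8 messages m ∈ F_2^3.
For each, compute codeword c = mG in F_2^5, then tally its weight.
  m = 000 → c = 00000, weight = 0.
  m = 100 → c = 11001, weight = 3.
  m = 010 → c = 10111, weight = 4.
  m = 110 → c = 01110, weight = 3.
  m = 001 → c = 01100, weight = 2.
  m = 101 → c = 10101, weight = 3.
  m = 011 → c = 11011, weight = 4.
  m = 111 → c = 00010, weight = 1.
Tally weights:
  weight 0: 1 codewords.
  weight 1: 1 codewords.
  weight 2: 1 codewords.
  weight 3: 3 codewords.
  weight 4: 2 codewords.
Minimum distance d = smallest w > 0 with A_w > 0 = 1.
Sanity: Σ A_w = 8 = 2^3 = 8 ✓.


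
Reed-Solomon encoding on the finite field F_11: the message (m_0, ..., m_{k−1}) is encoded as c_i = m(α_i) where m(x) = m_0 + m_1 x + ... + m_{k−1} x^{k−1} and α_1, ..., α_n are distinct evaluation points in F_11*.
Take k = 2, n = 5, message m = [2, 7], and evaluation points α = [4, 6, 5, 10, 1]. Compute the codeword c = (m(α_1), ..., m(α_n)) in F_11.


c = [8, 0, 4, 6, 9]

Message polynomial: m(x) = 2 + 7·x (mod 11).
For each evaluation point α_i, compute m(α_i) mod 11:
  α_1 = 4: Horner steps 7 → 8, so m(4) = 8.
  α_2 = 6: Horner steps 7 → 0, so m(6) = 0.
  α_3 = 5: Horner steps 7 → 4, so m(5) = 4.
  α_4 = 10: Horner steps 7 → 6, so m(10) = 6.
  α_5 = 1: Horner steps 7 → 9, so m(1) = 9.
Codeword c = [8, 0, 4, 6, 9] ∈ F_11^5.


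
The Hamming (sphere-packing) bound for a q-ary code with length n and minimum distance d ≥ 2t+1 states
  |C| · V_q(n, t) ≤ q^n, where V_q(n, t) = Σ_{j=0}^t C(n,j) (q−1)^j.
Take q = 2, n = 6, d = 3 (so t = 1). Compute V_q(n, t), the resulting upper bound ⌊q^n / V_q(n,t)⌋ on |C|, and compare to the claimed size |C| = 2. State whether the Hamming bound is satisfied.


V_q(n, t) = 7, q^n = 64, Hamming bound = 9, |C| = 2 ≤ bound (satisfied).

Step 1: Compute V_q(n, t) = Σ_{j=0}^1 C(n, j) (q−1)^j.
  j = 0: C(6,0)·(1)^0 = 1·1 = 1.
  j = 1: C(6,1)·(1)^1 = 6·1 = 6.
  V_q(n, t) = 1 + 6 = 7.
Step 2: q^n = 2^6 = 64.
Step 3: Hamming bound ⌊q^n / V_q(n,t)⌋ = ⌊64/7⌋ = 9.
Step 4: Compare |C| = 2 to 9: satisfied.
The claimed |C| lies below the Hamming bound.


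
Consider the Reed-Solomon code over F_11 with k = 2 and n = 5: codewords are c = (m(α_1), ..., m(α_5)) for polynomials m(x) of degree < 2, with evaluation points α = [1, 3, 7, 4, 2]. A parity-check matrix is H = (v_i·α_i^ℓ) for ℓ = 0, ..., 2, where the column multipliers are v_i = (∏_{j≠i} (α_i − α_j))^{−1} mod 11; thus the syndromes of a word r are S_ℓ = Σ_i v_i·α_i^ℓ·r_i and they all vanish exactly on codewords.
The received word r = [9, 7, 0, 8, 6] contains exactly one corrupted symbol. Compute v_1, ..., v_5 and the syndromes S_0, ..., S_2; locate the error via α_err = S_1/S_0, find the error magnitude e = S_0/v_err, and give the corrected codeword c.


S = (5, 5, 5), error at position 1, error magnitude e = 4, c = [5, 7, 0, 8, 6].

Step 1: column multipliers v_i = (∏_{j≠i}(α_i − α_j))^{−1} mod 11.
  i = 1 (α = 1): (1−3)(1−7)(1−4)(1−2) = (−2)·(−6)·(−3)·(−1) = 36 ≡ 3, so v_1 = 3^{−1} = 4 (mod 11).
  i = 2 (α = 3): (3−1)(3−7)(3−4)(3−2) = 2·(−4)·(−1)·1 = 8 ≡ 8, so v_2 = 8^{−1} = 7 (mod 11).
  i = 3 (α = 7): (7−1)(7−3)(7−4)(7−2) = 6·4·3·5 = 360 ≡ 8, so v_3 = 8^{−1} = 7 (mod 11).
  i = 4 (α = 4): (4−1)(4−3)(4−7)(4−2) = 3·1·(−3)·2 = −18 ≡ 4, so v_4 = 4^{−1} = 3 (mod 11).
  i = 5 (α = 2): (2−1)(2−3)(2−7)(2−4) = 1·(−1)·(−5)·(−2) = −10 ≡ 1, so v_5 = 1^{−1} = 1 (mod 11).
  v = [4, 7, 7, 3, 1].
Step 2: syndromes of r = [9, 7, 0, 8, 6] (all sums mod 11).
  S_0 = Σ v_i r_i = 4·9 + 7·7 + 7·0 + 3·8 + 1·6 = 115 ≡ 5.
  S_1 = Σ v_i α_i r_i = 4·1·9 + 7·3·7 + 7·7·0 + 3·4·8 + 1·2·6 = 291 ≡ 5.
  α_i^2 mod 11 = [1, 9, 5, 5, 4].
  S_2 = Σ v_i α_i^2 r_i = 4·1·9 + 7·9·7 + 7·5·0 + 3·5·8 + 1·4·6 = 621 ≡ 5.
  S = (5, 5, 5) ≠ 0, so r is not a codeword (an error is present).
Step 3: locate the error. For a single error e at position i, S_ℓ = v_i·e·α_i^ℓ, so α_err = S_1/S_0.
  S_0^{−1} = 5^{−1} = 9 (mod 11), so α_err = 5·9 = 45 ≡ 1 = α_1. Error position i = 1.
  Consistency check: S_2/S_1 = 5·9 = 45 ≡ 1 = α_err ✓ (single-error assumption holds).
Step 4: error magnitude e = S_0/v_1 = S_0·∏_{j≠1}(α_1 − α_j) = 5·3 = 15 ≡ 4 (mod 11).
Step 5: correct position 1: c_1 = r_1 − e = 9 − 4 ≡ 5 (mod 11). Hence c = [5, 7, 0, 8, 6].
  Check: interpolating c through the α_i gives m(x) = 4 + 1·x (degree < 2) with m(α_i) = c_i for every i, so c is indeed a codeword.


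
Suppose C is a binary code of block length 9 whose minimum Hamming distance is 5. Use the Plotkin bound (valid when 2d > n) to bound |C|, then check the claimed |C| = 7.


Plotkin bound M ≤ 10; given |C| = 7 ≤ bound (satisfied).

Check applicability: 2d = 10, n = 9.
2d − n = 1 > 0, so Plotkin applies.
Compute d/(2d−n) = 5/1 ≈ 5.0000.
⌊d/(2d−n)⌋ = 5.
Plotkin bound: M ≤ 2·5 = 10.
Given |C| = 7, check: satisfied.
This |C| is below the Plotkin bound.


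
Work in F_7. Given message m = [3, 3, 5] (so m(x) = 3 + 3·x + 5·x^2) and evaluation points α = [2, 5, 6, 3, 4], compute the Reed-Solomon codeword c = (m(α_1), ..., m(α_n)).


c = [1, 3, 5, 1, 4]

Message polynomial: m(x) = 3 + 3·x + 5·x^2 (mod 7).
For each evaluation point α_i, compute m(α_i) mod 7:
  α_1 = 2: Horner steps 5 → 6 → 1, so m(2) = 1.
  α_2 = 5: Horner steps 5 → 0 → 3, so m(5) = 3.
  α_3 = 6: Horner steps 5 → 5 → 5, so m(6) = 5.
  α_4 = 3: Horner steps 5 → 4 → 1, so m(3) = 1.
  α_5 = 4: Horner steps 5 → 2 → 4, so m(4) = 4.
Codeword c = [1, 3, 5, 1, 4] ∈ F_7^5.


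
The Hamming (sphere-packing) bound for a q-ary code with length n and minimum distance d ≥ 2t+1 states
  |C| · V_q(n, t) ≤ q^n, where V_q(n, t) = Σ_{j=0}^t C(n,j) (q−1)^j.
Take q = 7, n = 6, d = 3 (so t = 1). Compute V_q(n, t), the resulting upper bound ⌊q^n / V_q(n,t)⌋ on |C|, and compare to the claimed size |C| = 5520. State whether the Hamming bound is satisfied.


V_q(n, t) = 37, q^n = 117649, Hamming bound = 3179, |C| = 5520 > bound (violated).

Step 1: Compute V_q(n, t) = Σ_{j=0}^1 C(n, j) (q−1)^j.
  j = 0: C(6,0)·(6)^0 = 1·1 = 1.
  j = 1: C(6,1)·(6)^1 = 6·6 = 36.
  V_q(n, t) = 1 + 36 = 37.
Step 2: q^n = 7^6 = 117649.
Step 3: Hamming bound ⌊q^n / V_q(n,t)⌋ = ⌊117649/37⌋ = 3179.
Step 4: Compare |C| = 5520 to 3179: violated.
The claimed |C| lies above the Hamming bound, so no 7-ary code of length 6 with d ≥ 3 can have 5520 codewords.


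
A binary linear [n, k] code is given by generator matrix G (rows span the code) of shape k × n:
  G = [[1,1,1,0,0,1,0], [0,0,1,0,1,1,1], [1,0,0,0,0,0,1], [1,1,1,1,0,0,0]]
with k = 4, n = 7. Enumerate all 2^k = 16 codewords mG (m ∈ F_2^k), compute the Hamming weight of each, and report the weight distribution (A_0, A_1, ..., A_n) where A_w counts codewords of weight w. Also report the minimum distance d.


Weight distribution: A_0 = 1, A_2 = 3, A_4 = 11, A_6 = 1. Minimum distance d = 2.

Enumerate all 2^4 = 16 messages m ∈ F_2^4.
For each, compute codeword c = mG in F_2^7, then tally its weight.
  m = 0000 → c = 0000000, weight = 0.
  m = 1000 → c = 1110010, weight = 4.
  m = 0100 → c = 0010111, weight = 4.
  m = 1100 → c = 1100101, weight = 4.
  m = 0010 → c = 1000001, weight = 2.
  m = 1010 → c = 0110011, weight = 4.
  m = 0110 → c = 1010110, weight = 4.
  m = 1110 → c = 0100100, weight = 2.
  m = 0001 → c = 1111000, weight = 4.
  m = 1001 → c = 0001010, weight = 2.
  m = 0101 → c = 1101111, weight = 6.
  m = 1101 → c = 0011101, weight = 4.
  m = 0011 → c = 0111001, weight = 4.
  m = 1011 → c = 1001011, weight = 4.
  m = 0111 → c = 0101110, weight = 4.
  m = 1111 → c = 1011100, weight = 4.
Tally weights:
  weight 0: 1 codewords.
  weight 2: 3 codewords.
  weight 4: 11 codewords.
  weight 6: 1 codewords.
Minimum distance d = smallest w > 0 with A_w > 0 = 2.
Sanity: Σ A_w = 16 = 2^4 = 16 ✓.


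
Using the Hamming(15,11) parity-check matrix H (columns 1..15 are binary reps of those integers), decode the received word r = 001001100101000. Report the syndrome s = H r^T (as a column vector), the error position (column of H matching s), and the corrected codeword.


s = (0, 1, 0, 0)^T, error position = 4, corrected codeword c = 001101100101000

Compute s = H r^T mod 2 one row at a time:
  s_1 = 0 + 0 + 1 + 0 + 1 + 0 + 0 + 0 = 2 ≡ 0 (mod 2).
  s_2 = 0 + 0 + 1 + 1 + 1 + 0 + 0 + 0 = 3 ≡ 1 (mod 2).
  s_3 = 0 + 1 + 1 + 1 + 1 + 0 + 0 + 0 = 4 ≡ 0 (mod 2).
  s_4 = 0 + 1 + 0 + 1 + 0 + 0 + 0 + 0 = 2 ≡ 0 (mod 2).
s = (0, 1, 0, 0)^T — this equals column 4 of H (binary 0100), so error is at position 4.
Correct: flip bit 4 of r = 001001100101000 to get c = 001101100101000.


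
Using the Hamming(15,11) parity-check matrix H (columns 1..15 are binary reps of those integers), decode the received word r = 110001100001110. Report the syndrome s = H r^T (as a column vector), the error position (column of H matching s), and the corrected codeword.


s = (1, 1, 0, 1)^T, error position = 13, corrected codeword c = 110001100001010

Compute s = H r^T mod 2 one row at a time:
  s_1 = 0 + 0 + 0 + 0 + 1 + 1 + 1 + 0 = 3 ≡ 1 (mod 2).
  s_2 = 0 + 0 + 1 + 1 + 1 + 1 + 1 + 0 = 5 ≡ 1 (mod 2).
  s_3 = 1 + 0 + 1 + 1 + 0 + 0 + 1 + 0 = 4 ≡ 0 (mod 2).
  s_4 = 1 + 0 + 0 + 1 + 0 + 0 + 1 + 0 = 3 ≡ 1 (mod 2).
s = (1, 1, 0, 1)^T — this equals column 13 of H (binary 1101), so error is at position 13.
Correct: flip bit 13 of r = 110001100001110 to get c = 110001100001010.


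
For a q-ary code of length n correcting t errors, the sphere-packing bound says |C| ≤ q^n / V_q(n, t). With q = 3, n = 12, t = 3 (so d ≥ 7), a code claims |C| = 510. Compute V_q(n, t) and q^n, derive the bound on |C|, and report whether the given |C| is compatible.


V_q(n, t) = 2049, q^n = 531441, Hamming bound = 259, |C| = 510 > bound (violated).

Step 1: Compute V_q(n, t) = Σ_{j=0}^3 C(n, j) (q−1)^j.
  j = 0: C(12,0)·(2)^0 = 1·1 = 1.
  j = 1: C(12,1)·(2)^1 = 12·2 = 24.
  j = 2: C(12,2)·(2)^2 = 66·4 = 264.
  j = 3: C(12,3)·(2)^3 = 220·8 = 1760.
  V_q(n, t) = 1 + 24 + 264 + 1760 = 2049.
Step 2: q^n = 3^12 = 531441.
Step 3: Hamming bound ⌊q^n / V_q(n,t)⌋ = ⌊531441/2049⌋ = 259.
Step 4: Compare |C| = 510 to 259: violated.
The claimed |C| lies above the Hamming bound, so no 3-ary code of length 12 with d ≥ 7 can have 510 codewords.


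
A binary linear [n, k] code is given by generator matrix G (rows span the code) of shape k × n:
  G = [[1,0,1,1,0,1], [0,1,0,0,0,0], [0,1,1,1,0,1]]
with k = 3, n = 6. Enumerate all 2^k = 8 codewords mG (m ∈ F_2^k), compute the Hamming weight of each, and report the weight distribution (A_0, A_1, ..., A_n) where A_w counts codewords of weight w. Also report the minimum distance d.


Weight distribution: A_0 = 1, A_1 = 2, A_2 = 1, A_3 = 1, A_4 = 2, A_5 = 1. Minimum distance d = 1.

Enumerate all 2^3 = 8 messages m ∈ F_2^3.
For each, compute codeword c = mG in F_2^6, then tally its weight.
  m = 000 → c = 000000, weight = 0.
  m = 100 → c = 101101, weight = 4.
  m = 010 → c = 010000, weight = 1.
  m = 110 → c = 111101, weight = 5.
  m = 001 → c = 011101, weight = 4.
  m = 101 → c = 110000, weight = 2.
  m = 011 → c = 001101, weight = 3.
  m = 111 → c = 100000, weight = 1.
Tally weights:
  weight 0: 1 codewords.
  weight 1: 2 codewords.
  weight 2: 1 codewords.
  weight 3: 1 codewords.
  weight 4: 2 codewords.
  weight 5: 1 codewords.
Minimum distance d = smallest w > 0 with A_w > 0 = 1.
Sanity: Σ A_w = 8 = 2^3 = 8 ✓.


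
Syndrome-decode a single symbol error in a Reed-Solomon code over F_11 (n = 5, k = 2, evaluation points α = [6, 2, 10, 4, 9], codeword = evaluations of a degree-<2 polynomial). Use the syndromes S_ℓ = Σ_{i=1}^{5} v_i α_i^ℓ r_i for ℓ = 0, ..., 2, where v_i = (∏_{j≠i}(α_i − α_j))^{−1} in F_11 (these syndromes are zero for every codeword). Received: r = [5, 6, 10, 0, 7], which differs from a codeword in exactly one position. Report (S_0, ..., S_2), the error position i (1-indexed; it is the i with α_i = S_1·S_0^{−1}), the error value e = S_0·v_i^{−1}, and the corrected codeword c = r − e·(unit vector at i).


S = (10, 1, 10), error at position 3, error magnitude e = 6, c = [5, 6, 4, 0, 7].

Step 1: column multipliers v_i = (∏_{j≠i}(α_i − α_j))^{−1} mod 11.
  i = 1 (α = 6): (6−2)(6−10)(6−4)(6−9) = 4·(−4)·2·(−3) = 96 ≡ 8, so v_1 = 8^{−1} = 7 (mod 11).
  i = 2 (α = 2): (2−6)(2−10)(2−4)(2−9) = (−4)·(−8)·(−2)·(−7) = 448 ≡ 8, so v_2 = 8^{−1} = 7 (mod 11).
  i = 3 (α = 10): (10−6)(10−2)(10−4)(10−9) = 4·8·6·1 = 192 ≡ 5, so v_3 = 5^{−1} = 9 (mod 11).
  i = 4 (α = 4): (4−6)(4−2)(4−10)(4−9) = (−2)·2·(−6)·(−5) = −120 ≡ 1, so v_4 = 1^{−1} = 1 (mod 11).
  i = 5 (α = 9): (9−6)(9−2)(9−10)(9−4) = 3·7·(−1)·5 = −105 ≡ 5, so v_5 = 5^{−1} = 9 (mod 11).
  v = [7, 7, 9, 1, 9].
Step 2: syndromes of r = [5, 6, 10, 0, 7] (all sums mod 11).
  S_0 = Σ v_i r_i = 7·5 + 7·6 + 9·10 + 1·0 + 9·7 = 230 ≡ 10.
  S_1 = Σ v_i α_i r_i = 7·6·5 + 7·2·6 + 9·10·10 + 1·4·0 + 9·9·7 = 1761 ≡ 1.
  α_i^2 mod 11 = [3, 4, 1, 5, 4].
  S_2 = Σ v_i α_i^2 r_i = 7·3·5 + 7·4·6 + 9·1·10 + 1·5·0 + 9·4·7 = 615 ≡ 10.
  S = (10, 1, 10) ≠ 0, so r is not a codeword (an error is present).
Step 3: locate the error. For a single error e at position i, S_ℓ = v_i·e·α_i^ℓ, so α_err = S_1/S_0.
  S_0^{−1} = 10^{−1} = 10 (mod 11), so α_err = 1·10 = 10 ≡ 10 = α_3. Error position i = 3.
  Consistency check: S_2/S_1 = 10·1 = 10 ≡ 10 = α_err ✓ (single-error assumption holds).
Step 4: error magnitude e = S_0/v_3 = S_0·∏_{j≠3}(α_3 − α_j) = 10·5 = 50 ≡ 6 (mod 11).
Step 5: correct position 3: c_3 = r_3 − e = 10 − 6 ≡ 4 (mod 11). Hence c = [5, 6, 4, 0, 7].
  Check: interpolating c through the α_i gives m(x) = 1 + 8·x (degree < 2) with m(α_i) = c_i for every i, so c is indeed a codeword.


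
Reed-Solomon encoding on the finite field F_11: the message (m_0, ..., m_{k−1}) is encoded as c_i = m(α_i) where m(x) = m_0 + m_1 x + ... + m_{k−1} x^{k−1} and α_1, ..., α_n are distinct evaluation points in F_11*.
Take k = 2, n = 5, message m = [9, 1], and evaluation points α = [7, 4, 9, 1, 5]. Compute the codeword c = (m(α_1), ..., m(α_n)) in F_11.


c = [5, 2, 7, 10, 3]

Message polynomial: m(x) = 9 + 1·x (mod 11).
For each evaluation point α_i, compute m(α_i) mod 11:
  α_1 = 7: Horner steps 1 → 5, so m(7) = 5.
  α_2 = 4: Horner steps 1 → 2, so m(4) = 2.
  α_3 = 9: Horner steps 1 → 7, so m(9) = 7.
  α_4 = 1: Horner steps 1 → 10, so m(1) = 10.
  α_5 = 5: Horner steps 1 → 3, so m(5) = 3.
Codeword c = [5, 2, 7, 10, 3] ∈ F_11^5.


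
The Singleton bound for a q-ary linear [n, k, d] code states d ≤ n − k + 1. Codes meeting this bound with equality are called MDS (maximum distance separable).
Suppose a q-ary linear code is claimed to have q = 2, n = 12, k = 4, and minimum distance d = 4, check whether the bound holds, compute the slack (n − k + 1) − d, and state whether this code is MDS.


Singleton RHS = n − k + 1 = 9, slack = 5, bound satisfied, not MDS.

Singleton bound: d ≤ n − k + 1.
Here n = 12, k = 4, so n − k + 1 = 9.
Given d = 4, check d ≤ 9: YES.
Slack = (n − k + 1) − d = 5.
The code is NOT MDS (slack = 5 > 0).
Description: the claimed parameters are [12, 4, 4]_2; such a code would be non-MDS.


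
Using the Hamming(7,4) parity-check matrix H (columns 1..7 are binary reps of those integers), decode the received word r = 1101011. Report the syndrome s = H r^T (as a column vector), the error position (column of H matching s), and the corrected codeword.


s = (1, 1, 0)^T, error position = 6, corrected codeword c = 1101001

Compute s = H r^T mod 2 one row at a time:
  s_1 = 1 + 0 + 1 + 1 = 3 ≡ 1 (mod 2).
  s_2 = 1 + 0 + 1 + 1 = 3 ≡ 1 (mod 2).
  s_3 = 1 + 0 + 0 + 1 = 2 ≡ 0 (mod 2).
s = (1, 1, 0)^T — this equals column 6 of H (binary 110), so error is at position 6.
Correct: flip bit 6 of r = 1101011 to get c = 1101001.
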